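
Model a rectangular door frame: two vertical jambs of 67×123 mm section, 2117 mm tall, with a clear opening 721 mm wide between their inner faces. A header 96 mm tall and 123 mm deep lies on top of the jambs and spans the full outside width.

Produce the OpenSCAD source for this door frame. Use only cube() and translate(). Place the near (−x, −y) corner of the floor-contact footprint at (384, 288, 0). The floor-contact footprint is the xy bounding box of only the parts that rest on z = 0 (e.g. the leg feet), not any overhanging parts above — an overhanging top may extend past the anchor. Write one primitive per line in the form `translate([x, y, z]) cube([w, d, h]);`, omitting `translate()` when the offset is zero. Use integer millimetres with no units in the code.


translate([384, 288, 0]) cube([67, 123, 2117]);
translate([1172, 288, 0]) cube([67, 123, 2117]);
translate([384, 288, 2117]) cube([855, 123, 96]);


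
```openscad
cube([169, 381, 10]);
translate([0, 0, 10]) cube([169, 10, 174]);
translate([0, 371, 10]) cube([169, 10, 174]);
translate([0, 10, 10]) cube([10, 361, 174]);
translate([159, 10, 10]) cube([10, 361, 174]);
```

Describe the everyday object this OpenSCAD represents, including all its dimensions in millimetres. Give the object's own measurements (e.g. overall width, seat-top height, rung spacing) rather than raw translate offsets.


An open-topped rectangular box: outside dimensions 169×381×184 mm, with a uniform wall and base thickness of 10 mm. The base is a full 169×381 slab on the floor; four walls sit on top of the base. The front and back walls (the −y and +y sides) span the full width; the two side walls fit between them.


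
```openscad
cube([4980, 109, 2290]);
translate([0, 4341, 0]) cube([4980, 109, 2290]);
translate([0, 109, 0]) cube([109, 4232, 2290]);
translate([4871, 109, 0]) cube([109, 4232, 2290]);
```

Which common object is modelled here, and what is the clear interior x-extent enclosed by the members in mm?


A house (or room) frame. The interior width is 4762 mm.

Four 2290 mm walls enclosing a rectangle with no floor or roof — a room or house frame. Outside width is 4980 mm and wall thickness is 109 mm, so the interior width is 4980 − 2 × 109 = 4762 mm.


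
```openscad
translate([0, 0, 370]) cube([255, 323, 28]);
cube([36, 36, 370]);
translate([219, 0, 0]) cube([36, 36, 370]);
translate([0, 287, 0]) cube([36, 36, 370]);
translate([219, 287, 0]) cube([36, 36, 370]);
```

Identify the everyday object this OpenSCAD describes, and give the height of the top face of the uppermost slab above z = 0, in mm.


A stool. The seat height is 398 mm.

A 255×323×28 slab at z = 370 on four corner posts — a stool. The seat top is 370 + 28 = 398 mm.


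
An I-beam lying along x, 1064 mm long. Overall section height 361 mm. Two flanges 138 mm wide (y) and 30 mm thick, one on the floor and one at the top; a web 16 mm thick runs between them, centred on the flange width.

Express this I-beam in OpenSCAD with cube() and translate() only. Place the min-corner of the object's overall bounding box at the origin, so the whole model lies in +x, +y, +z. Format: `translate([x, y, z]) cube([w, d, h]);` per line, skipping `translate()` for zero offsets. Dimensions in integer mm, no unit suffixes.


cube([1064, 138, 30]);
translate([0, 61, 30]) cube([1064, 16, 301]);
translate([0, 0, 331]) cube([1064, 138, 30]);


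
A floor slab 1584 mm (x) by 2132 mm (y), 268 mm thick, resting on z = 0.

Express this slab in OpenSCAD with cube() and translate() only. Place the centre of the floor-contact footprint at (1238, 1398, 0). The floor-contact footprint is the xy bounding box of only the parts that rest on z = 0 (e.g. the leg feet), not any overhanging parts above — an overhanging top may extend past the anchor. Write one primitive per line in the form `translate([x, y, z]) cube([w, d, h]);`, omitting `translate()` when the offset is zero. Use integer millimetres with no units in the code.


translate([446, 332, 0]) cube([1584, 2132, 268]);


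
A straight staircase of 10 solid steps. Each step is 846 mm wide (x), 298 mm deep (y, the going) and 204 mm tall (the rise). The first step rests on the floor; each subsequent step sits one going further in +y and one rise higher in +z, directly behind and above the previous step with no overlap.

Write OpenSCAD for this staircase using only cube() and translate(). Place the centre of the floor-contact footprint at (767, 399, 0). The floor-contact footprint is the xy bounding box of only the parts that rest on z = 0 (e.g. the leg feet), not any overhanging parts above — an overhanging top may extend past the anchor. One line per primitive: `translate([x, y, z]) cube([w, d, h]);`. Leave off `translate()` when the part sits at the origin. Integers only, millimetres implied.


translate([344, 250, 0]) cube([846, 298, 204]);
translate([344, 548, 204]) cube([846, 298, 204]);
translate([344, 846, 408]) cube([846, 298, 204]);
translate([344, 1144, 612]) cube([846, 298, 204]);
translate([344, 1442, 816]) cube([846, 298, 204]);
translate([344, 1740, 1020]) cube([846, 298, 204]);
translate([344, 2038, 1224]) cube([846, 298, 204]);
translate([344, 2336, 1428]) cube([846, 298, 204]);
translate([344, 2634, 1632]) cube([846, 298, 204]);
translate([344, 2932, 1836]) cube([846, 298, 204]);


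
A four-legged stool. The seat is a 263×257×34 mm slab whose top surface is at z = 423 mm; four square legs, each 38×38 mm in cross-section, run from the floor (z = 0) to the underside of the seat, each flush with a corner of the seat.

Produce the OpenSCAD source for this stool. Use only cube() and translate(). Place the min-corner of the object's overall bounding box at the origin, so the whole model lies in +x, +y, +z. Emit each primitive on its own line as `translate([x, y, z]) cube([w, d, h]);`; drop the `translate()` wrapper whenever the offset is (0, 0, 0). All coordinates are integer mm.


translate([0, 0, 389]) cube([263, 257, 34]);
cube([38, 38, 389]);
translate([225, 0, 0]) cube([38, 38, 389]);
translate([0, 219, 0]) cube([38, 38, 389]);
translate([225, 219, 0]) cube([38, 38, 389]);


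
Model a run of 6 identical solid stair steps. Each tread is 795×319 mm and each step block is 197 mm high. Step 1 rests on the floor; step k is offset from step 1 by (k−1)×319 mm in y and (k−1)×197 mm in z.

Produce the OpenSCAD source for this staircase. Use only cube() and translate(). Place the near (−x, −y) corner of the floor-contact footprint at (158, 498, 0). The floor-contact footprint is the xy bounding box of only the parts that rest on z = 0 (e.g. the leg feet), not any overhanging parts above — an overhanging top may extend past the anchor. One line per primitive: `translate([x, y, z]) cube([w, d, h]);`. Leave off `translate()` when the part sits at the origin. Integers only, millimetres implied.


translate([158, 498, 0]) cube([795, 319, 197]);
translate([158, 817, 197]) cube([795, 319, 197]);
translate([158, 1136, 394]) cube([795, 319, 197]);
translate([158, 1455, 591]) cube([795, 319, 197]);
translate([158, 1774, 788]) cube([795, 319, 197]);
translate([158, 2093, 985]) cube([795, 319, 197]);


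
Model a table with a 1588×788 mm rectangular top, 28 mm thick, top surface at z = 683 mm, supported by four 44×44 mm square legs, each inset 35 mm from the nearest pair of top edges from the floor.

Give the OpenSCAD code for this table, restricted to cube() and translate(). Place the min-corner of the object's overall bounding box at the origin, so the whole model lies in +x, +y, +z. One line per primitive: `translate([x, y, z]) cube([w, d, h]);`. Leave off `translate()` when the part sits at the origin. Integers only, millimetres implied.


// leg_h = 683 - 28 = 655
translate([0, 0, 655]) cube([1588, 788, 28]);
translate([35, 35, 0]) cube([44, 44, 655]);
translate([1509, 35, 0]) cube([44, 44, 655]);
translate([35, 709, 0]) cube([44, 44, 655]);
translate([1509, 709, 0]) cube([44, 44, 655]);


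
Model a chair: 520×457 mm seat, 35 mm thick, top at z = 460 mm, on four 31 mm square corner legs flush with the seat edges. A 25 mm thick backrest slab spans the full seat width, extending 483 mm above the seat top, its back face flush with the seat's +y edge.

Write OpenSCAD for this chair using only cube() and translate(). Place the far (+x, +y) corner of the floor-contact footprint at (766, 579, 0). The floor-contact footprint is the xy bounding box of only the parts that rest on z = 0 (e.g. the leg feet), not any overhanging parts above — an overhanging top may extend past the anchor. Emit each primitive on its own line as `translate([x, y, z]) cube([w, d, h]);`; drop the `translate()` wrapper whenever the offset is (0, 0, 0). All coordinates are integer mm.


translate([246, 122, 425]) cube([520, 457, 35]);
translate([246, 122, 0]) cube([31, 31, 425]);
translate([735, 122, 0]) cube([31, 31, 425]);
translate([246, 548, 0]) cube([31, 31, 425]);
translate([735, 548, 0]) cube([31, 31, 425]);
translate([246, 554, 460]) cube([520, 25, 483]);


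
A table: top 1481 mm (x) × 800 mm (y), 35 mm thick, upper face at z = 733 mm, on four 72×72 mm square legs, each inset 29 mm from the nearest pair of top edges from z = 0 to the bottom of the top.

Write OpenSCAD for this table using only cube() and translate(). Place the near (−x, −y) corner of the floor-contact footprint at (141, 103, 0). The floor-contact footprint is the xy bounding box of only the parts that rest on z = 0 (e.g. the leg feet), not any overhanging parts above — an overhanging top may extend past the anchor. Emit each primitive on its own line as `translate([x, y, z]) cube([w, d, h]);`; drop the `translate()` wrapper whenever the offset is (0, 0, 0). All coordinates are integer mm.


translate([112, 74, 698]) cube([1481, 800, 35]);
translate([141, 103, 0]) cube([72, 72, 698]);
translate([1492, 103, 0]) cube([72, 72, 698]);
translate([141, 773, 0]) cube([72, 72, 698]);
translate([1492, 773, 0]) cube([72, 72, 698]);


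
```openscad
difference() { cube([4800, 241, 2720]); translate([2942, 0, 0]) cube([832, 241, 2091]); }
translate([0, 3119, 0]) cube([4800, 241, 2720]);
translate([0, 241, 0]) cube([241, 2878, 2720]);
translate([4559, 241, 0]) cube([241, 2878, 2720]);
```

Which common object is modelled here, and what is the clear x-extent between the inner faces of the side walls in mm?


A single room. The interior width is 4318 mm.

Four walls enclosing a rectangle with a door in the front wall — a room. Outside width 4800 minus two 241 mm walls gives 4318 mm.


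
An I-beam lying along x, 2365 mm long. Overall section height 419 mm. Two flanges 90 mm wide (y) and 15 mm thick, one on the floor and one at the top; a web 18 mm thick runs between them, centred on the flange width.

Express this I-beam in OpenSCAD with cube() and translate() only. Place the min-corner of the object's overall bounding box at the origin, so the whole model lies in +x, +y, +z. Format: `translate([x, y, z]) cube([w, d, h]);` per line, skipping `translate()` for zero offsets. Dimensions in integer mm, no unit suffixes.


cube([2365, 90, 15]);
translate([0, 36, 15]) cube([2365, 18, 389]);
translate([0, 0, 404]) cube([2365, 90, 15]);


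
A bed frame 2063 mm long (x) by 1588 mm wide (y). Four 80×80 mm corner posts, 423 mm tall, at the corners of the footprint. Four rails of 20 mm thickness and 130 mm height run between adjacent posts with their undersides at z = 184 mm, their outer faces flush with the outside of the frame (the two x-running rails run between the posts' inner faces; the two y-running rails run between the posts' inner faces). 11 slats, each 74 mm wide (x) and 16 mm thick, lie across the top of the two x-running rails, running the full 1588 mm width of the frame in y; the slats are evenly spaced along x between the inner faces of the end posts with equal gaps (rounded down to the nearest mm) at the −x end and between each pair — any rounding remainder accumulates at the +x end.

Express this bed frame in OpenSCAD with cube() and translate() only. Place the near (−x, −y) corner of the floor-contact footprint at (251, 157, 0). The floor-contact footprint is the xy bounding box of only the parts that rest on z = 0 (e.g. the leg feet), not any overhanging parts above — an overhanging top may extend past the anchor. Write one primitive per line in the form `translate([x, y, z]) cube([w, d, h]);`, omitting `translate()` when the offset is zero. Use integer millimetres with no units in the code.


// slat z = rail_z + rail_h = 184 + 130 = 314
// slat gap = ⌊(1903 − 11·74) / 12⌋ = 90
translate([251, 157, 0]) cube([80, 80, 423]);
translate([251, 1665, 0]) cube([80, 80, 423]);
translate([2234, 157, 0]) cube([80, 80, 423]);
translate([2234, 1665, 0]) cube([80, 80, 423]);
translate([331, 157, 184]) cube([1903, 20, 130]);
translate([331, 1725, 184]) cube([1903, 20, 130]);
translate([251, 237, 184]) cube([20, 1428, 130]);
translate([2294, 237, 184]) cube([20, 1428, 130]);
translate([421, 157, 314]) cube([74, 1588, 16]);
translate([585, 157, 314]) cube([74, 1588, 16]);
translate([749, 157, 314]) cube([74, 1588, 16]);
translate([913, 157, 314]) cube([74, 1588, 16]);
translate([1077, 157, 314]) cube([74, 1588, 16]);
translate([1241, 157, 314]) cube([74, 1588, 16]);
translate([1405, 157, 314]) cube([74, 1588, 16]);
translate([1569, 157, 314]) cube([74, 1588, 16]);
translate([1733, 157, 314]) cube([74, 1588, 16]);
translate([1897, 157, 314]) cube([74, 1588, 16]);
translate([2061, 157, 314]) cube([74, 1588, 16]);


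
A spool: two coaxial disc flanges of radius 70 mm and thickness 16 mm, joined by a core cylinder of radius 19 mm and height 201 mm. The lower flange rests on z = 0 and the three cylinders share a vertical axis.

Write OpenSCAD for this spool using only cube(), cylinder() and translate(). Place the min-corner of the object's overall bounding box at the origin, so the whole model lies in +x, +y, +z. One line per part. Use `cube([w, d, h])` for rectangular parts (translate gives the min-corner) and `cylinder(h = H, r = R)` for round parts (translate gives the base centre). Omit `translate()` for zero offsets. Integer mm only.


translate([70, 70, 0]) cylinder(h = 16, r = 70);
translate([70, 70, 16]) cylinder(h = 201, r = 19);
translate([70, 70, 217]) cylinder(h = 16, r = 70);


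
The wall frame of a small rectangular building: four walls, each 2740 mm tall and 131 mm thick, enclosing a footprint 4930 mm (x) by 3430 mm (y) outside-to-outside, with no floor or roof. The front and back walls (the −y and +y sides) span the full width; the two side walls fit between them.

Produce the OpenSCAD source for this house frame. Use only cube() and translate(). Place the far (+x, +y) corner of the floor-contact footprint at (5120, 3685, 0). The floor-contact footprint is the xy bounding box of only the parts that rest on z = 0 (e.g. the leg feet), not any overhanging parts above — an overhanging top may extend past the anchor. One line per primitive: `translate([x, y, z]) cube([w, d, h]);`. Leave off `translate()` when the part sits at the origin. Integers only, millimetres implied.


translate([190, 255, 0]) cube([4930, 131, 2740]);
translate([190, 3554, 0]) cube([4930, 131, 2740]);
translate([190, 386, 0]) cube([131, 3168, 2740]);
translate([4989, 386, 0]) cube([131, 3168, 2740]);


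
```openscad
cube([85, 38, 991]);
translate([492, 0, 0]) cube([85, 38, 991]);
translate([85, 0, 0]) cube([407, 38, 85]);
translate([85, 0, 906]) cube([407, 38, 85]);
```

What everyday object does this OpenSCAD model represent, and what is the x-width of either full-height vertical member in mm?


A picture frame. The border width is 85 mm.

Four thin pieces enclosing a rectangular opening — a picture frame. The two full-height stiles are 991 mm tall; the top rail sits at z = 906 and is 85 mm tall, so the border above the opening is 991 − 906 = 85 mm, matching the stile x-width.


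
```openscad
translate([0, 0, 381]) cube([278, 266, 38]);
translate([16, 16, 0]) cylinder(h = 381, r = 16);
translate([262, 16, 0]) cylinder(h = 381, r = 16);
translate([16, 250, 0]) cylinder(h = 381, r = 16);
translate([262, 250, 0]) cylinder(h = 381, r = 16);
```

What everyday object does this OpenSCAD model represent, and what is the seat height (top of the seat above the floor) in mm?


A stool. The seat height is 419 mm.

A 278×266×38 slab at z = 381 on four corner cylinders — a stool. The seat top is 381 + 38 = 419 mm.


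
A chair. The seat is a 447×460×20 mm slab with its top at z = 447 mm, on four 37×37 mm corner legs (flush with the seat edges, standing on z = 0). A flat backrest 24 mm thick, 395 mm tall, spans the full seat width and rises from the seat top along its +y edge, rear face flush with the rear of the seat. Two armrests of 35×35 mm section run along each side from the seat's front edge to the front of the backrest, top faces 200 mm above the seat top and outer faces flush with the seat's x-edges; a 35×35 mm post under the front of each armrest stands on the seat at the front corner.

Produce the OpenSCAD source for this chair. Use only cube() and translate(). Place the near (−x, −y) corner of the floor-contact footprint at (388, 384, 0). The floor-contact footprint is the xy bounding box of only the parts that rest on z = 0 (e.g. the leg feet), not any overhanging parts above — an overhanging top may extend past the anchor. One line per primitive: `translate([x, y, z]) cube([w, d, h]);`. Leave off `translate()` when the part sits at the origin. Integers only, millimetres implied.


translate([388, 384, 427]) cube([447, 460, 20]);
translate([388, 384, 0]) cube([37, 37, 427]);
translate([798, 384, 0]) cube([37, 37, 427]);
translate([388, 807, 0]) cube([37, 37, 427]);
translate([798, 807, 0]) cube([37, 37, 427]);
translate([388, 820, 447]) cube([447, 24, 395]);
translate([388, 384, 612]) cube([35, 436, 35]);
translate([800, 384, 612]) cube([35, 436, 35]);
translate([388, 384, 447]) cube([35, 35, 165]);
translate([800, 384, 447]) cube([35, 35, 165]);


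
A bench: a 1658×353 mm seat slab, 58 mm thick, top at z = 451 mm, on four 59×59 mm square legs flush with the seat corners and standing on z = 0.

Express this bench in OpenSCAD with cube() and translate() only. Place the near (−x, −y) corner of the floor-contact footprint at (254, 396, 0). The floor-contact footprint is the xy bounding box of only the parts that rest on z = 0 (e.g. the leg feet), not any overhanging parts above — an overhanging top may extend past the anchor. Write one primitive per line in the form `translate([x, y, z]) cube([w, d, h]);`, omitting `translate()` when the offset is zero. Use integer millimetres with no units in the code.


// leg_h = 451 − 58 = 393
translate([254, 396, 393]) cube([1658, 353, 58]);
translate([254, 396, 0]) cube([59, 59, 393]);
translate([254, 690, 0]) cube([59, 59, 393]);
translate([1853, 396, 0]) cube([59, 59, 393]);
translate([1853, 690, 0]) cube([59, 59, 393]);


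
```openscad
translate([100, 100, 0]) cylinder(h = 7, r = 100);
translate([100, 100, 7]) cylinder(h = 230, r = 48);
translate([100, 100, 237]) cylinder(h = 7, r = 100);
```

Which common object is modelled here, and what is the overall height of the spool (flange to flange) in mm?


A spool. The overall height is 244 mm.

Three coaxial cylinders, large–small–large — a spool. Two 7 mm flanges and a 230 mm core give 7 + 230 + 7 = 244 mm.


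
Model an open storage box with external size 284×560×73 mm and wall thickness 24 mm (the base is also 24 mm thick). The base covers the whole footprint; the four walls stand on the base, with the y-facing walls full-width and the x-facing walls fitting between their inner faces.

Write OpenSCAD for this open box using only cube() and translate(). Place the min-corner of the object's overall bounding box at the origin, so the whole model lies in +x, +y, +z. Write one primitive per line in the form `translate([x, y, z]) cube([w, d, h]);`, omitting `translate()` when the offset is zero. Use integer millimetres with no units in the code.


cube([284, 560, 24]);
translate([0, 0, 24]) cube([284, 24, 49]);
translate([0, 536, 24]) cube([284, 24, 49]);
translate([0, 24, 24]) cube([24, 512, 49]);
translate([260, 24, 24]) cube([24, 512, 49]);


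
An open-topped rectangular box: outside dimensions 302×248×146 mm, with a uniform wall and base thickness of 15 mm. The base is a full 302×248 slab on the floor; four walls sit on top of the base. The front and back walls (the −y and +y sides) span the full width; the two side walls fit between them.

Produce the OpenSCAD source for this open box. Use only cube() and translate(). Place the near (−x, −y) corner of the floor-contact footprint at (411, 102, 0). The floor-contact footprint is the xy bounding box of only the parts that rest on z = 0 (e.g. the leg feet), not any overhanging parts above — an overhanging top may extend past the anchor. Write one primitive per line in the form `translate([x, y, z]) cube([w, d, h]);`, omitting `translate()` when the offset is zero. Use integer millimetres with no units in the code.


translate([411, 102, 0]) cube([302, 248, 15]);
translate([411, 102, 15]) cube([302, 15, 131]);
translate([411, 335, 15]) cube([302, 15, 131]);
translate([411, 117, 15]) cube([15, 218, 131]);
translate([698, 117, 15]) cube([15, 218, 131]);


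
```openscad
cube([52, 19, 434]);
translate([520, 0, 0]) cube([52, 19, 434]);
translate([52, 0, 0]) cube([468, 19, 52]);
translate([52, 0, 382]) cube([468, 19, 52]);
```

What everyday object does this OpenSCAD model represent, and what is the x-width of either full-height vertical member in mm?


A picture frame. The border width is 52 mm.

Four thin pieces enclosing a rectangular opening — a picture frame. The two full-height stiles are 434 mm tall; the top rail sits at z = 382 and is 52 mm tall, so the border above the opening is 434 − 382 = 52 mm, matching the stile x-width.


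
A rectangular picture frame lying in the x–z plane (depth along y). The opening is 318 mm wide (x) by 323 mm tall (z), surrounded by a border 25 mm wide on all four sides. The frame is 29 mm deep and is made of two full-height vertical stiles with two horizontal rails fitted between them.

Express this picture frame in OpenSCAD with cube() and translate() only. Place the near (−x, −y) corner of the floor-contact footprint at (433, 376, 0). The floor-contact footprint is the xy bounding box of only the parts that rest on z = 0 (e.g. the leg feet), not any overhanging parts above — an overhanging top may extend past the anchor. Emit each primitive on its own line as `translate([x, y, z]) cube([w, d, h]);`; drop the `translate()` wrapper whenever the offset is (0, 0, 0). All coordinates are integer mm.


translate([433, 376, 0]) cube([25, 29, 373]);
translate([776, 376, 0]) cube([25, 29, 373]);
translate([458, 376, 0]) cube([318, 29, 25]);
translate([458, 376, 348]) cube([318, 29, 25]);


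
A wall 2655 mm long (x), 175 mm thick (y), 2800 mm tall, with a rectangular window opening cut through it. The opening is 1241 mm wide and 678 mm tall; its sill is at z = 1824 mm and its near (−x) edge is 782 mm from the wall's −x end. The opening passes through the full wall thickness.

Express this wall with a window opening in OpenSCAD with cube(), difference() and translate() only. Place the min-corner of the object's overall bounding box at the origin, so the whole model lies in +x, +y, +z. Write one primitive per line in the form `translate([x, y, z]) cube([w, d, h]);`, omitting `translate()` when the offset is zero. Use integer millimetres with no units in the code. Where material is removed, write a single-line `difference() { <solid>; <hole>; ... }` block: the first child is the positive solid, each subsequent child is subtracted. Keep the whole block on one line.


difference() { cube([2655, 175, 2800]); translate([782, 0, 1824]) cube([1241, 175, 678]); }


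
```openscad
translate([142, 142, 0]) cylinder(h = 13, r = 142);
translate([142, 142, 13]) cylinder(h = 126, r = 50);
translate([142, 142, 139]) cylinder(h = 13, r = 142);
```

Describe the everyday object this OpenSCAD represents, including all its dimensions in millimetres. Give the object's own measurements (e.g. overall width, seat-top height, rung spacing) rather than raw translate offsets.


A spool: two coaxial disc flanges of radius 142 mm and thickness 13 mm, joined by a core cylinder of radius 50 mm and height 126 mm. The lower flange rests on z = 0 and the three cylinders share a vertical axis.


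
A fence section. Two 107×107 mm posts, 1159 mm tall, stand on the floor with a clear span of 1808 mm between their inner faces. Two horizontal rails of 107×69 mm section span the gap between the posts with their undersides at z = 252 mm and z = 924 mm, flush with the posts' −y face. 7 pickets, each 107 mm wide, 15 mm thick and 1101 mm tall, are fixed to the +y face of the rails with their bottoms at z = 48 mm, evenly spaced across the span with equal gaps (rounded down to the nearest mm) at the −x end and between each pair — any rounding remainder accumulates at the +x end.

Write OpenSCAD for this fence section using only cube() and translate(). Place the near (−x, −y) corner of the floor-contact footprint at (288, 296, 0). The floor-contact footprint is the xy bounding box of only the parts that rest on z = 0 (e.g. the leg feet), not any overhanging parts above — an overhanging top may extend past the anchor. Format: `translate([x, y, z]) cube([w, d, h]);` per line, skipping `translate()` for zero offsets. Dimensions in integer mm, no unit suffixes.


translate([288, 296, 0]) cube([107, 107, 1159]);
translate([2203, 296, 0]) cube([107, 107, 1159]);
translate([395, 296, 252]) cube([1808, 107, 69]);
translate([395, 296, 924]) cube([1808, 107, 69]);
translate([527, 403, 48]) cube([107, 15, 1101]);
translate([766, 403, 48]) cube([107, 15, 1101]);
translate([1005, 403, 48]) cube([107, 15, 1101]);
translate([1244, 403, 48]) cube([107, 15, 1101]);
translate([1483, 403, 48]) cube([107, 15, 1101]);
translate([1722, 403, 48]) cube([107, 15, 1101]);
translate([1961, 403, 48]) cube([107, 15, 1101]);


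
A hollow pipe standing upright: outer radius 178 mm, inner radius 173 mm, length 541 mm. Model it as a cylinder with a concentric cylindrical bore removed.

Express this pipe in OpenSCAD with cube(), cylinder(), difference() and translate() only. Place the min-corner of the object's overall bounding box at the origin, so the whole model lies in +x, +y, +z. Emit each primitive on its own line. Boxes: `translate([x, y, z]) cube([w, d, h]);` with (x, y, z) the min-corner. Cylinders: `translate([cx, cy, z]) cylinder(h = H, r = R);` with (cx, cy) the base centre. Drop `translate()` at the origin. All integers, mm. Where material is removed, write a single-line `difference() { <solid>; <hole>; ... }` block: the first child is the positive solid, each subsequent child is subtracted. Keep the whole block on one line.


difference() { translate([178, 178, 0]) cylinder(h = 541, r = 178); translate([178, 178, 0]) cylinder(h = 541, r = 173); }


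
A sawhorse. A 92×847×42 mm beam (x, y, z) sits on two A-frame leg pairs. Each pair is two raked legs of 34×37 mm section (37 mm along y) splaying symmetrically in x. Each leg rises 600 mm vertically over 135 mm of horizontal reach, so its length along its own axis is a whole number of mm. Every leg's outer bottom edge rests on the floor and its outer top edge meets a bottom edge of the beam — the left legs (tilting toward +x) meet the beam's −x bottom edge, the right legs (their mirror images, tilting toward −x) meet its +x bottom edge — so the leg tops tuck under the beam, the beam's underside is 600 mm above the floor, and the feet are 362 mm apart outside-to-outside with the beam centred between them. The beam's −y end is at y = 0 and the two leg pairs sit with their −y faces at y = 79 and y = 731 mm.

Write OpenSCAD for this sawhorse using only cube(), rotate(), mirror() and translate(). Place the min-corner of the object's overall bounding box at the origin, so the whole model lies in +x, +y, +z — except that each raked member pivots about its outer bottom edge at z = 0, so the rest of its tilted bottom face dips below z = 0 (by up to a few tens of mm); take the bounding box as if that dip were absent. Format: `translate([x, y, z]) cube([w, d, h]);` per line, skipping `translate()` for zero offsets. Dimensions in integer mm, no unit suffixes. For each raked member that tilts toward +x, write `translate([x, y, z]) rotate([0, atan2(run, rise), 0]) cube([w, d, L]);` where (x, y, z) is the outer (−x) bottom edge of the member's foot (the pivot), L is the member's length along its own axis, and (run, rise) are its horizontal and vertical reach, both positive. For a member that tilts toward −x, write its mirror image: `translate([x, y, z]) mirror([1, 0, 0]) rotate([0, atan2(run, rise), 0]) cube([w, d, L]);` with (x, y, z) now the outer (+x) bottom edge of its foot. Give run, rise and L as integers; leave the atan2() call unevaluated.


translate([135, 0, 600]) cube([92, 847, 42]);
translate([0, 79, 0]) rotate([0, atan2(135, 600), 0]) cube([34, 37, 615]);
translate([362, 79, 0]) mirror([1, 0, 0]) rotate([0, atan2(135, 600), 0]) cube([34, 37, 615]);
translate([0, 731, 0]) rotate([0, atan2(135, 600), 0]) cube([34, 37, 615]);
translate([362, 731, 0]) mirror([1, 0, 0]) rotate([0, atan2(135, 600), 0]) cube([34, 37, 615]);


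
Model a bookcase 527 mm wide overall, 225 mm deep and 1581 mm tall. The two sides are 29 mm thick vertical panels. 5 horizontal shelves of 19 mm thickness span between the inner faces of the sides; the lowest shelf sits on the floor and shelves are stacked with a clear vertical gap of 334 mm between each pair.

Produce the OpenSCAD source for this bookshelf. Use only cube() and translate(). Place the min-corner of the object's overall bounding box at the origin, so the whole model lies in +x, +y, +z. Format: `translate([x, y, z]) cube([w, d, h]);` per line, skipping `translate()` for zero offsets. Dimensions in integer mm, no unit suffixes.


cube([29, 225, 1581]);
translate([498, 0, 0]) cube([29, 225, 1581]);
translate([29, 0, 0]) cube([469, 225, 19]);
translate([29, 0, 353]) cube([469, 225, 19]);
translate([29, 0, 706]) cube([469, 225, 19]);
translate([29, 0, 1059]) cube([469, 225, 19]);
translate([29, 0, 1412]) cube([469, 225, 19]);


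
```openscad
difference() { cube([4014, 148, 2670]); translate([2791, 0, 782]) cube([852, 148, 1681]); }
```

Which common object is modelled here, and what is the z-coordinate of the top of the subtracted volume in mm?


A wall with a window opening. The window head height is 2463 mm.

A wall with a rectangular opening subtracted — a window. Sill at z = 782, opening 1681 mm tall, so the head is at 782 + 1681 = 2463 mm.


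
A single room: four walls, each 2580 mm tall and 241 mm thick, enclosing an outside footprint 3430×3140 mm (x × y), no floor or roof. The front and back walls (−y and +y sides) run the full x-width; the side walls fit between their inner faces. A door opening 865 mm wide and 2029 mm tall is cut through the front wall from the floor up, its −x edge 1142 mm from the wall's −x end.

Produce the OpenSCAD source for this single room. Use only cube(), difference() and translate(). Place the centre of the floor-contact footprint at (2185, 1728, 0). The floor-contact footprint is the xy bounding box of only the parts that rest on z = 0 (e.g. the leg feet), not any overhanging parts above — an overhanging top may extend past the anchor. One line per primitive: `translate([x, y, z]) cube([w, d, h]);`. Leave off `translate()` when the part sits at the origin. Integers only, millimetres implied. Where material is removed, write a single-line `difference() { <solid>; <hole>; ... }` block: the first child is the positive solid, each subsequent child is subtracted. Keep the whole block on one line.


difference() { translate([470, 158, 0]) cube([3430, 241, 2580]); translate([1612, 158, 0]) cube([865, 241, 2029]); }
translate([470, 3057, 0]) cube([3430, 241, 2580]);
translate([470, 399, 0]) cube([241, 2658, 2580]);
translate([3659, 399, 0]) cube([241, 2658, 2580]);


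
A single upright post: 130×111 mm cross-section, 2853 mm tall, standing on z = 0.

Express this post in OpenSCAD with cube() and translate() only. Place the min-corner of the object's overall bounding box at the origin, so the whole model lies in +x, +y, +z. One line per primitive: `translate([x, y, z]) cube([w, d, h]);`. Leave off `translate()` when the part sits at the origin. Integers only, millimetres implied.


cube([130, 111, 2853]);


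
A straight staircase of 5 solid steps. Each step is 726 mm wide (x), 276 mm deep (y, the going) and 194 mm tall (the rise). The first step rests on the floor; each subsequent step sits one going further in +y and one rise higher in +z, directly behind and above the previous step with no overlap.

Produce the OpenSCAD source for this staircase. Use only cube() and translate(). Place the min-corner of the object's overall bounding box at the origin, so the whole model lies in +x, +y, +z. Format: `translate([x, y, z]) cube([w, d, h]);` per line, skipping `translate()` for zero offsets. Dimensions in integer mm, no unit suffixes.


cube([726, 276, 194]);
translate([0, 276, 194]) cube([726, 276, 194]);
translate([0, 552, 388]) cube([726, 276, 194]);
translate([0, 828, 582]) cube([726, 276, 194]);
translate([0, 1104, 776]) cube([726, 276, 194]);


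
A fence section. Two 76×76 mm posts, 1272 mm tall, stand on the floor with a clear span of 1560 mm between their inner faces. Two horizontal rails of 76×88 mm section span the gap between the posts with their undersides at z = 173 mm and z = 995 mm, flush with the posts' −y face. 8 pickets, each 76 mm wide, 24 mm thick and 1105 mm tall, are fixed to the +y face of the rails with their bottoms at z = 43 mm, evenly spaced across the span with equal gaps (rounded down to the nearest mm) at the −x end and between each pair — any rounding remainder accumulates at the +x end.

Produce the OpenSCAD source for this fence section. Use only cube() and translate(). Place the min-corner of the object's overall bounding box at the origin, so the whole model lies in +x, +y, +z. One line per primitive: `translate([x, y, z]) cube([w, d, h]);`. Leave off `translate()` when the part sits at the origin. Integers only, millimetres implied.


cube([76, 76, 1272]);
translate([1636, 0, 0]) cube([76, 76, 1272]);
translate([76, 0, 173]) cube([1560, 76, 88]);
translate([76, 0, 995]) cube([1560, 76, 88]);
translate([181, 76, 43]) cube([76, 24, 1105]);
translate([362, 76, 43]) cube([76, 24, 1105]);
translate([543, 76, 43]) cube([76, 24, 1105]);
translate([724, 76, 43]) cube([76, 24, 1105]);
translate([905, 76, 43]) cube([76, 24, 1105]);
translate([1086, 76, 43]) cube([76, 24, 1105]);
translate([1267, 76, 43]) cube([76, 24, 1105]);
translate([1448, 76, 43]) cube([76, 24, 1105]);


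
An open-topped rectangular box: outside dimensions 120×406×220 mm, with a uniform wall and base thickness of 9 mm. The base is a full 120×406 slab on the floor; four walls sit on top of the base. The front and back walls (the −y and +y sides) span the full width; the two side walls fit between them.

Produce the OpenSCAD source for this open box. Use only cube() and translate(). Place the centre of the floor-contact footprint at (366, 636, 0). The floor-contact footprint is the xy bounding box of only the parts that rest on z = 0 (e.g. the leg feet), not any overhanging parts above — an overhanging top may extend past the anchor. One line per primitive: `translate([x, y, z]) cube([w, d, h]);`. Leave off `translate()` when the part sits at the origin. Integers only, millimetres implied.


translate([306, 433, 0]) cube([120, 406, 9]);
translate([306, 433, 9]) cube([120, 9, 211]);
translate([306, 830, 9]) cube([120, 9, 211]);
translate([306, 442, 9]) cube([9, 388, 211]);
translate([417, 442, 9]) cube([9, 388, 211]);


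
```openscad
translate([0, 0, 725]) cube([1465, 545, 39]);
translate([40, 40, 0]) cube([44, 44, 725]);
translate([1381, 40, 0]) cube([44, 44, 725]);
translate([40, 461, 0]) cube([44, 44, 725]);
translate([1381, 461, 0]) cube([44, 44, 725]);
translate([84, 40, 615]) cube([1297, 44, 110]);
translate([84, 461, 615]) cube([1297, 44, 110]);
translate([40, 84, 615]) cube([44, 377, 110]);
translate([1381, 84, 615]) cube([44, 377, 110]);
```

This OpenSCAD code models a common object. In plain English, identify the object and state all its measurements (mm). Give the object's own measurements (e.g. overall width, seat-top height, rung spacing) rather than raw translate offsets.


A rectangular dining table. The top is 1465×545×39 mm with its upper surface at z = 764 mm. It stands on four 44×44 mm square legs, each inset 40 mm from the nearest pair of top edges, running from the floor to the underside of the top. Four apron rails, 44 mm thick and 110 mm tall, run between adjacent legs with their top edges flush with the underside of the top and their outer faces flush with the legs' outer faces.


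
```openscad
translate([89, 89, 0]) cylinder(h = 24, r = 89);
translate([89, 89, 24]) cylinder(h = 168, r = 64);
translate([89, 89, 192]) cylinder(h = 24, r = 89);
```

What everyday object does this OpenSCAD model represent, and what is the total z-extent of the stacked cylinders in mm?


A spool. The overall height is 216 mm.

Three coaxial cylinders, large–small–large — a spool. Two 24 mm flanges and a 168 mm core give 24 + 168 + 24 = 216 mm.


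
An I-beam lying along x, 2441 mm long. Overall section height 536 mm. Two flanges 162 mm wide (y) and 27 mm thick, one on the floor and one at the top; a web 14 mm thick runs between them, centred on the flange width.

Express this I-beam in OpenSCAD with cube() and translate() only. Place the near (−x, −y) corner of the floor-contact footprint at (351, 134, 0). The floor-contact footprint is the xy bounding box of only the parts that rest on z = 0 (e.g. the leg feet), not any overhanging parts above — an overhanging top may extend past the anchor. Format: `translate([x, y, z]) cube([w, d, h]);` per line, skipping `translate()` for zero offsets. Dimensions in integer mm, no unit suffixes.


translate([351, 134, 0]) cube([2441, 162, 27]);
translate([351, 208, 27]) cube([2441, 14, 482]);
translate([351, 134, 509]) cube([2441, 162, 27]);


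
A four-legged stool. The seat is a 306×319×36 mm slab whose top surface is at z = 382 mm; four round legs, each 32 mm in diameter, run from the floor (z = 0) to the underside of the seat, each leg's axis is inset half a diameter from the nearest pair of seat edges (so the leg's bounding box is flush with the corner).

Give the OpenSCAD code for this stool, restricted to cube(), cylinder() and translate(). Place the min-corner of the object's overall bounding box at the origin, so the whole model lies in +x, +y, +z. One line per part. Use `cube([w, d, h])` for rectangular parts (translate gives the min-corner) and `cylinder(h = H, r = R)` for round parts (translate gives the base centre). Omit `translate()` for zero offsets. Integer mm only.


// leg_h = 382 - 36 = 346
translate([0, 0, 346]) cube([306, 319, 36]);
translate([16, 16, 0]) cylinder(h = 346, r = 16);
translate([290, 16, 0]) cylinder(h = 346, r = 16);
translate([16, 303, 0]) cylinder(h = 346, r = 16);
translate([290, 303, 0]) cylinder(h = 346, r = 16);


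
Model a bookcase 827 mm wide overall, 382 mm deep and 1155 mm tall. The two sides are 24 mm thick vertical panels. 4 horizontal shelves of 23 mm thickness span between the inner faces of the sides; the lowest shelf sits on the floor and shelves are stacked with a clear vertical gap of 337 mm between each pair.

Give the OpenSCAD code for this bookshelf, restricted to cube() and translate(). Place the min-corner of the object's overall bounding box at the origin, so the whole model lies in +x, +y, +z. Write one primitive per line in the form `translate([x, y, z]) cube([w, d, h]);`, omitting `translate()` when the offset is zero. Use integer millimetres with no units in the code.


cube([24, 382, 1155]);
translate([803, 0, 0]) cube([24, 382, 1155]);
translate([24, 0, 0]) cube([779, 382, 23]);
translate([24, 0, 360]) cube([779, 382, 23]);
translate([24, 0, 720]) cube([779, 382, 23]);
translate([24, 0, 1080]) cube([779, 382, 23]);
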